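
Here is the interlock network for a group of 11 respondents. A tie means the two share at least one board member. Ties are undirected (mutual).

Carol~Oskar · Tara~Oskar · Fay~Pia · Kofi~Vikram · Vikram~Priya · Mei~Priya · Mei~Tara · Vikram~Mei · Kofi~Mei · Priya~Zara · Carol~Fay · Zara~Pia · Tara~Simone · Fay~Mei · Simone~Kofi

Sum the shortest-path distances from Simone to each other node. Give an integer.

Distances from Simone: Carol:3, Fay:3, Kofi:1, Mei:2, Oskar:2, Pia:4, Priya:3, Tara:1, Vikram:2, Zara:4.
Sum = 3 + 3 + 1 + 2 + 2 + 4 + 3 + 1 + 2 + 4 = 25.

25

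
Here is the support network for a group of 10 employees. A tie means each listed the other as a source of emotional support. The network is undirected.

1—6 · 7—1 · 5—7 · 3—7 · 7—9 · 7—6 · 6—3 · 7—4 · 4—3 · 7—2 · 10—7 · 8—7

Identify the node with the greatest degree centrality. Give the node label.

7

Degrees — 1:2, 2:1, 3:3, 4:2, 5:1, 6:3, 7:9, 8:1, 9:1, 10:1.
The maximum is 9, attained only by 7.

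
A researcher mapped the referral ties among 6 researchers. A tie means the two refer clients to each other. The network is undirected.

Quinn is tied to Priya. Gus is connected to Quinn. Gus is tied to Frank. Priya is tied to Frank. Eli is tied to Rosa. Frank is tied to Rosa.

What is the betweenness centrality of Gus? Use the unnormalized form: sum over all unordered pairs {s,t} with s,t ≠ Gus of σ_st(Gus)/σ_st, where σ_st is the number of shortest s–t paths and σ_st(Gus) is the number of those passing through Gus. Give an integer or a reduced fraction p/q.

3/2

Pairs whose geodesics pass through Gus — Eli–Quinn: 1/2; Rosa–Quinn: 1/2; Frank–Quinn: 1/2.
All other pairs contribute 0.
Summing the contributions gives betweenness(Gus) = 3/2.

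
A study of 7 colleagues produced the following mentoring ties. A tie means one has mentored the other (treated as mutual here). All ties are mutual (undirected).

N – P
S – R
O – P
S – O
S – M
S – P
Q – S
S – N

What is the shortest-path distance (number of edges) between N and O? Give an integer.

2

One shortest route is N – S – O, which uses 2 edges, and N and O are not directly tied, so nothing shorter exists. So d(N,O) = 2.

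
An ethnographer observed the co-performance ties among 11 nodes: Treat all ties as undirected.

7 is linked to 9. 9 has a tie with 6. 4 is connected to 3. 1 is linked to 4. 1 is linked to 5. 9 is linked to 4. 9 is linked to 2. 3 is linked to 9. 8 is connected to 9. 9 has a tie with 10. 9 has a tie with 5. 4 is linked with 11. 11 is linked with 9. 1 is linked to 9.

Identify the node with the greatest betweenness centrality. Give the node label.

9

Unnormalized betweenness of each node: 1:1/2, 2:0, 3:0, 4:3/2, 5:0, 6:0, 7:0, 8:0, 9:39, 10:0, 11:0.
9 has the largest value, 39, making it the main broker — the node through which the most shortest paths run.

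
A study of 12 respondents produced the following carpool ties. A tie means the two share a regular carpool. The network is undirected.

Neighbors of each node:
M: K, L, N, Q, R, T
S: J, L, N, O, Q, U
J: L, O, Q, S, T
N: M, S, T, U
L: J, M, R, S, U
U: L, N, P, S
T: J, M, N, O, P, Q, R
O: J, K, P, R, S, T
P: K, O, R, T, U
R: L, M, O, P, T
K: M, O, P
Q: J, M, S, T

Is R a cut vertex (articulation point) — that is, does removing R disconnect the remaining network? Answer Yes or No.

No

Even without R, every remaining node can still reach every other (the residual graph is connected), so R is not a cut vertex.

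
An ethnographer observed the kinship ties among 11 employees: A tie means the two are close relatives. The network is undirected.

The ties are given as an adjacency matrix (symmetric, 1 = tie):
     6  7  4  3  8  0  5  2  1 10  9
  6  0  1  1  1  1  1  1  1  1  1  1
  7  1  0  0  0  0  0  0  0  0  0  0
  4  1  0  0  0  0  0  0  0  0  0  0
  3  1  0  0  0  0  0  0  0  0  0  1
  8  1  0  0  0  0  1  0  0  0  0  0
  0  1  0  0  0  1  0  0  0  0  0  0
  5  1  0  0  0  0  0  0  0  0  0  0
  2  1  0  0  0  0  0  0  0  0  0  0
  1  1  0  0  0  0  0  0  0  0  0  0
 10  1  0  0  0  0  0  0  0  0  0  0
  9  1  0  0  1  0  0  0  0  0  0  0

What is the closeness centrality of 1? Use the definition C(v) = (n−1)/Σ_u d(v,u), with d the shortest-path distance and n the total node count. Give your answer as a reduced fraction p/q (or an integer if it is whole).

Distances from 1: 0:2, 2:2, 3:2, 4:2, 5:2, 6:1, 7:2, 8:2, 9:2, 10:2. Sum = 19.
n = 11, so closeness = 10/19.

10/19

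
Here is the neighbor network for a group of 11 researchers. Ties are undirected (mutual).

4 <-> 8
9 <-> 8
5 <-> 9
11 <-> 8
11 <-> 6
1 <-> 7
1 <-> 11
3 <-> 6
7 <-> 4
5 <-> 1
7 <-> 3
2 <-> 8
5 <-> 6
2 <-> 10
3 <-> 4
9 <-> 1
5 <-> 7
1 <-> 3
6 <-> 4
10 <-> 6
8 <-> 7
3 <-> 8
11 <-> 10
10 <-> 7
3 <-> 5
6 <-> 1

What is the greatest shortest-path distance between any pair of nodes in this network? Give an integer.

3

Eccentricity of each node (its greatest distance to any other): 1:3, 2:3, 3:2, 4:2, 5:3, 6:2, 7:2, 8:2, 9:3, 10:3, 11:2.
The maximum eccentricity is 3, realized for instance by the pair 2–5 via 2 – 10 – 6 – 5. So the diameter is 3.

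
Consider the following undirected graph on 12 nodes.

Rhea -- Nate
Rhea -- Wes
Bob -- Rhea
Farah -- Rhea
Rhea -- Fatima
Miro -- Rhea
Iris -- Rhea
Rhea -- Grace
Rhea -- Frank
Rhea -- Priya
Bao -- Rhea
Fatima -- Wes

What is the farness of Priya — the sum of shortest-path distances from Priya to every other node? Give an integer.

21

Distances from Priya: Bao:2, Bob:2, Farah:2, Fatima:2, Frank:2, Grace:2, Iris:2, Miro:2, Nate:2, Rhea:1, Wes:2.
Sum = 2 + 2 + 2 + 2 + 2 + 2 + 2 + 2 + 2 + 1 + 2 = 21.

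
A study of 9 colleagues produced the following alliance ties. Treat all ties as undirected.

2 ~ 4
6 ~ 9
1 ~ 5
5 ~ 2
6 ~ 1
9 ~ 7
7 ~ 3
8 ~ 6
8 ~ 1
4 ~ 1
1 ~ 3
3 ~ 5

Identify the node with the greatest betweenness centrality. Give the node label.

1

Unnormalized betweenness of each node: 1:79/6, 2:1/2, 3:16/3, 4:11/6, 5:25/6, 6:14/3, 7:11/6, 8:0, 9:3/2.
1 has the largest value, 79/6, making it the main broker — the node through which the most shortest paths run.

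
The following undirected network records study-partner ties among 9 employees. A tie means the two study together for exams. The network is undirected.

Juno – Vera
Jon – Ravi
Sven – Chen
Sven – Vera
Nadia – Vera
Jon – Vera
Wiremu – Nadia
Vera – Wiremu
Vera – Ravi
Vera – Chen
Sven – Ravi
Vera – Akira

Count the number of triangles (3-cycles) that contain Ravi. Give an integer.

2

Ravi's neighbors: Jon, Sven, and Vera.
Neighbor pairs that are themselves tied: Ravi–Jon–Vera; Ravi–Sven–Vera. Each forms one triangle with Ravi, for 2 in total.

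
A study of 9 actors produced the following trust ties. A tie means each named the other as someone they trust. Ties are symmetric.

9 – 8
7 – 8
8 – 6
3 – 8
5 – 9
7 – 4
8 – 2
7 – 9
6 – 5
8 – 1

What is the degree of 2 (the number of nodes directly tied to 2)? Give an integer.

2 is directly tied to 8. That is 1 neighbor, so the degree of 2 is 1.

1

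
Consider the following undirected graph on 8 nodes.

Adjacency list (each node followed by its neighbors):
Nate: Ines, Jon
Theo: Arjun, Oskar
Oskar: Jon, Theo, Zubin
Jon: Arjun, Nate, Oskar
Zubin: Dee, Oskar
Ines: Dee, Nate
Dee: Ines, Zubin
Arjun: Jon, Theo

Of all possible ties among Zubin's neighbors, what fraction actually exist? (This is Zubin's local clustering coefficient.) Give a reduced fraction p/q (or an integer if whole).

Zubin's neighbors: Dee and Oskar (k = 2).
Possible neighbor pairs: C(2,2) = 1. Edges among them: none → e = 0.
Clustering(Zubin) = 0/1.

0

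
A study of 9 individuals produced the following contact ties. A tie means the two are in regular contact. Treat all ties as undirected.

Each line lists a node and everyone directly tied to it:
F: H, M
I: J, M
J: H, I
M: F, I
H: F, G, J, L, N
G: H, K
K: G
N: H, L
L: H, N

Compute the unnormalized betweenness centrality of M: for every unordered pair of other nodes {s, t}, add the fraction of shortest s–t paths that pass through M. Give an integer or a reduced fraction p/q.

Pairs whose geodesics pass through M — F–I: 1.
All other pairs contribute 0.
Summing the contributions gives betweenness(M) = 1.

1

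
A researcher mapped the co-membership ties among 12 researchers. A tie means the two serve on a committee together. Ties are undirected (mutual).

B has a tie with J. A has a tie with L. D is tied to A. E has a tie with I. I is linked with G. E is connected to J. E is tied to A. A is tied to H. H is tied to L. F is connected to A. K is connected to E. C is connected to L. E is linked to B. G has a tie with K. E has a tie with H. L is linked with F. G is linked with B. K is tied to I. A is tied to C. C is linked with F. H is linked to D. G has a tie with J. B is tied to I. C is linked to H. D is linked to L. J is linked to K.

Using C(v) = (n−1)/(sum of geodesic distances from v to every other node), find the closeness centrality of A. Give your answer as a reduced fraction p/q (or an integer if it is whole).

Distances from A: B:2, C:1, D:1, E:1, F:1, G:3, H:1, I:2, J:2, K:2, L:1. Sum = 17.
n = 12, so closeness = 11/17.

11/17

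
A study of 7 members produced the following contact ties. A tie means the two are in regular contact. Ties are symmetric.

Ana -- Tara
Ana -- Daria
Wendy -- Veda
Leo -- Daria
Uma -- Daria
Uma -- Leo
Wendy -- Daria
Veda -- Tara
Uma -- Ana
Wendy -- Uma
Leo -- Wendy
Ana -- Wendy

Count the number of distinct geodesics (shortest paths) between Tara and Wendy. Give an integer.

2

The shortest distance is 2. The length-2 paths are: Tara–Ana–Wendy; Tara–Veda–Wendy.
That gives 2 distinct shortest paths.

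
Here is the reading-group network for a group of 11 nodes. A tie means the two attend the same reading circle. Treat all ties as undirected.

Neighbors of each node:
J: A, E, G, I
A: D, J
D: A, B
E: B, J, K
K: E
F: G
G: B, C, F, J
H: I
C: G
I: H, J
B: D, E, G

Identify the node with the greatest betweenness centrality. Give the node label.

Unnormalized betweenness of each node: A:3, B:8, C:0, D:1, E:21/2, F:0, G:37/2, H:0, I:9, J:24, K:0.
J has the largest value, 24, making it the main broker — the node through which the most shortest paths run.

J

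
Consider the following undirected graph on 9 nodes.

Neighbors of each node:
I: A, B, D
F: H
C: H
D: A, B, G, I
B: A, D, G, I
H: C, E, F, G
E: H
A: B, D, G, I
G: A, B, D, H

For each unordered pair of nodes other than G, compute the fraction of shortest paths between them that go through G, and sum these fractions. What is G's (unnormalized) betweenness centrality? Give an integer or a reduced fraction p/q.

Pairs whose geodesics pass through G — C–D: 1; C–A: 1; C–I: 3/3; C–B: 1; E–D: 1; E–A: 1; E–I: 3/3; E–B: 1; F–D: 1; F–A: 1; F–I: 3/3; F–B: 1; H–D: 1; H–A: 1 … (+2 more pairs).
All other pairs contribute 0.
Summing the contributions gives betweenness(G) = 16.

16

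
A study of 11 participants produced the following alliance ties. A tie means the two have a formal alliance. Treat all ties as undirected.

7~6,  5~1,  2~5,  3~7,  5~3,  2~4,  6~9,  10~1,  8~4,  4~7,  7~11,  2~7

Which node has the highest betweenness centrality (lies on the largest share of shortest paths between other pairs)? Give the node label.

Unnormalized betweenness of each node: 1:9, 2:12, 3:6, 4:9, 5:33/2, 6:9, 7:51/2, 8:0, 9:0, 10:0, 11:0.
7 has the largest value, 51/2, making it the main broker — the node through which the most shortest paths run.

7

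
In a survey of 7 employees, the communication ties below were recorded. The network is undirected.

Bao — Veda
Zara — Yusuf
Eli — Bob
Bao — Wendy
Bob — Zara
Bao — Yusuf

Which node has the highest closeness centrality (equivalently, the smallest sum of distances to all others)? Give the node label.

Farness (sum of distances to all others) for each node — Bao:12, Bob:15, Eli:20, Veda:17, Wendy:17, Yusuf:11, Zara:12.
The smallest farness is 11, for Yusuf, so Yusuf has the highest closeness.

Yusuf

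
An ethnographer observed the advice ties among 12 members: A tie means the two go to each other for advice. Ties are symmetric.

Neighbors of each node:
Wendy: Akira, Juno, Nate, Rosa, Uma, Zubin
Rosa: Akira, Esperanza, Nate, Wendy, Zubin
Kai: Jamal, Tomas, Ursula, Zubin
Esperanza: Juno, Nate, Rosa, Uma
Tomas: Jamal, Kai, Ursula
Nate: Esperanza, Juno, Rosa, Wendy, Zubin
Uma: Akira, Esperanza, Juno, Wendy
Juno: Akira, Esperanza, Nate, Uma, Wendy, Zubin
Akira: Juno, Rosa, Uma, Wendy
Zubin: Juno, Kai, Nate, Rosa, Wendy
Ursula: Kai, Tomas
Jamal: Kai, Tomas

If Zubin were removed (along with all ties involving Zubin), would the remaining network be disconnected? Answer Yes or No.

Removing Zubin leaves {Jamal, Kai, Tomas, and Ursula} with no path to {Akira, Esperanza, Juno, Nate, Rosa, Uma, and Wendy}, so the network splits into 2 components. Zubin is a cut vertex.

Yes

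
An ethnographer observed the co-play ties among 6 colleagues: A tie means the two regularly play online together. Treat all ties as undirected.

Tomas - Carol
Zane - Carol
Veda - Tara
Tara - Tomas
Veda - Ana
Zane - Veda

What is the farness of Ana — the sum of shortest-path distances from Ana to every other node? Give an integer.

11

Distances from Ana: Carol:3, Tara:2, Tomas:3, Veda:1, Zane:2.
Sum = 3 + 2 + 3 + 1 + 2 = 11.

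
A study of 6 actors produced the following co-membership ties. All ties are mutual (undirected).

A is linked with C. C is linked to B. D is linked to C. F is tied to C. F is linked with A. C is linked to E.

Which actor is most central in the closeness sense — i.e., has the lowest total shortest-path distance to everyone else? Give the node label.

Farness (sum of distances to all others) for each node — A:8, B:9, C:5, D:9, E:9, F:8.
The smallest farness is 5, for C, so C has the highest closeness.

C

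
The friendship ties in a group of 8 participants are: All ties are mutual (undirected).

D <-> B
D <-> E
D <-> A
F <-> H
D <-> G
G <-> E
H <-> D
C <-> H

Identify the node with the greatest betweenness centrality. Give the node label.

Unnormalized betweenness of each node: A:0, B:0, C:0, D:17, E:0, F:0, G:0, H:11.
D has the largest value, 17, making it the main broker — the node through which the most shortest paths run.

D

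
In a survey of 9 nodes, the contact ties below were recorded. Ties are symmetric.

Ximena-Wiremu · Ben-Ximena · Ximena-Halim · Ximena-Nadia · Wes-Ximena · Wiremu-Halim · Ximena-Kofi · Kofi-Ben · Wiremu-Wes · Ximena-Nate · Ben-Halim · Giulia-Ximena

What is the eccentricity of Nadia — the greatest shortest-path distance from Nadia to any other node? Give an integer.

Distances from Nadia: Ben:2, Giulia:2, Halim:2, Kofi:2, Nate:2, Wes:2, Wiremu:2, Ximena:1.
The largest is 2 (to Giulia, Halim, Wes, Nate, Kofi, Wiremu, and Ben), so the eccentricity of Nadia is 2.

2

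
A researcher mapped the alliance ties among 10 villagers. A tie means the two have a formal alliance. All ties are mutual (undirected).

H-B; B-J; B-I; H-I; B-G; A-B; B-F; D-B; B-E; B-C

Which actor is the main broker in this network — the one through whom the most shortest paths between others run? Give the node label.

Unnormalized betweenness of each node: A:0, B:35, C:0, D:0, E:0, F:0, G:0, H:0, I:0, J:0.
B has the largest value, 35, making it the main broker — the node through which the most shortest paths run.

B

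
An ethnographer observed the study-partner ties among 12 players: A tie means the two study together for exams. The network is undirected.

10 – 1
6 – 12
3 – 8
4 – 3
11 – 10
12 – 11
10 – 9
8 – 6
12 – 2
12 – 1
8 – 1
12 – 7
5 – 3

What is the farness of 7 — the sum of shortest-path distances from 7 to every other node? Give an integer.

33

Distances from 7: 1:2, 2:2, 3:4, 4:5, 5:5, 6:2, 8:3, 9:4, 10:3, 11:2, 12:1.
Sum = 2 + 2 + 4 + 5 + 5 + 2 + 3 + 4 + 3 + 2 + 1 = 33.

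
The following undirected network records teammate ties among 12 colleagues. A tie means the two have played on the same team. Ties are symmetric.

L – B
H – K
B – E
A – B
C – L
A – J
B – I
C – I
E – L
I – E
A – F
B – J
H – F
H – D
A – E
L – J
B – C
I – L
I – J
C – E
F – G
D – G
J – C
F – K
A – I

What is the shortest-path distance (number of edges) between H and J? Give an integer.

3

One shortest route is H – F – A – J, which uses 3 edges, and at distance 2 from H we only reach {A, G}, which does not include J. So d(H,J) = 3.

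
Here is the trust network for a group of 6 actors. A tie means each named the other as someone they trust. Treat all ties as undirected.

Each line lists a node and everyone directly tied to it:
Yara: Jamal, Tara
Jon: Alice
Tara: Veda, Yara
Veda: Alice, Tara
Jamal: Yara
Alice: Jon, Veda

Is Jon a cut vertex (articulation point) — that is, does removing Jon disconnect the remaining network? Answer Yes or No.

Even without Jon, every remaining node can still reach every other (the residual graph is connected), so Jon is not a cut vertex.

No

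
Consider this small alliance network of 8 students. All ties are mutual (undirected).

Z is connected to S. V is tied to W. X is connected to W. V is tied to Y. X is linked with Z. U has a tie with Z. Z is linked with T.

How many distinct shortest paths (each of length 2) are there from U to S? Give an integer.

The shortest distance is 2, and the only length-2 path is U–Z–S. So there is exactly 1 shortest path.

1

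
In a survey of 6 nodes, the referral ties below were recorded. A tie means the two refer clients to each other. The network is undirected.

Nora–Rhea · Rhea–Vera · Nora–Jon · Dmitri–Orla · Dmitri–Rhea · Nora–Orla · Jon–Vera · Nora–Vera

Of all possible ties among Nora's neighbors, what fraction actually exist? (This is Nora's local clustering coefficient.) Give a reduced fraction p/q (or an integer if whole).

1/3

Nora's neighbors: Jon, Orla, Rhea, and Vera (k = 4).
Possible neighbor pairs: C(4,2) = 6. Edges among them: Jon–Vera, Rhea–Vera → e = 2.
Clustering(Nora) = 2/6 = 1/3.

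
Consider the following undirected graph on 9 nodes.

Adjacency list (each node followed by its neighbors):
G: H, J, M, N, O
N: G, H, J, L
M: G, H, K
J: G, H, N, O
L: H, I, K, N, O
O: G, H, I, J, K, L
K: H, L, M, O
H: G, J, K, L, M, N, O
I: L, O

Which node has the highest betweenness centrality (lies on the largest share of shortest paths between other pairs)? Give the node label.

O

Unnormalized betweenness of each node: G:107/60, H:269/60, I:0, J:1/4, K:37/30, L:63/20, M:1/3, N:2/3, O:51/10.
O has the largest value, 51/10, making it the main broker — the node through which the most shortest paths run.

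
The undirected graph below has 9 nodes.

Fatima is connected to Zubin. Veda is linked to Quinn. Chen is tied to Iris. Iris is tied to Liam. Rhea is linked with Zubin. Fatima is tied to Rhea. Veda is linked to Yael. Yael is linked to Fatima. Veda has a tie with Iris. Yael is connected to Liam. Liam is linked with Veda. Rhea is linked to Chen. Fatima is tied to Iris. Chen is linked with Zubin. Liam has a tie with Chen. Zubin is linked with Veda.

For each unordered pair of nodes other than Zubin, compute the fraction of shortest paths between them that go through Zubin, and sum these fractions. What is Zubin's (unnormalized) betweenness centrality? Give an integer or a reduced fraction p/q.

11/3

Pairs whose geodesics pass through Zubin — Quinn–Rhea: 1; Quinn–Fatima: 1/3; Quinn–Chen: 1/3; Rhea–Veda: 1; Fatima–Veda: 1/3; Fatima–Chen: 1/3; Veda–Chen: 1/3.
All other pairs contribute 0.
Summing the contributions gives betweenness(Zubin) = 11/3.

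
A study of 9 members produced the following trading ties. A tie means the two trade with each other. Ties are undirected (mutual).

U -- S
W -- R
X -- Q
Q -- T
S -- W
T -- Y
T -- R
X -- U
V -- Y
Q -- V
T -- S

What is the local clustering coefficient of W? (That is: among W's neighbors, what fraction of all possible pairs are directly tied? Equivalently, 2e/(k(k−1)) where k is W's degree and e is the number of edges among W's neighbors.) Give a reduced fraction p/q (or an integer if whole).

0

W's neighbors: R and S (k = 2).
Possible neighbor pairs: C(2,2) = 1. Edges among them: none → e = 0.
Clustering(W) = 0/1.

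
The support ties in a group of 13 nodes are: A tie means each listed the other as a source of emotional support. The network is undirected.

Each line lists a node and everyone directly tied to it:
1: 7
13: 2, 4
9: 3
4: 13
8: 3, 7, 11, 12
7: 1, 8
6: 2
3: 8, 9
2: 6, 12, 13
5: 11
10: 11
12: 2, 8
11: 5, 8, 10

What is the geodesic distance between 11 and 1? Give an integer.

3

One shortest route is 11 – 8 – 7 – 1, which uses 3 edges, and at distance 2 from 11 we only reach {3, 7, 12}, which does not include 1. So d(11,1) = 3.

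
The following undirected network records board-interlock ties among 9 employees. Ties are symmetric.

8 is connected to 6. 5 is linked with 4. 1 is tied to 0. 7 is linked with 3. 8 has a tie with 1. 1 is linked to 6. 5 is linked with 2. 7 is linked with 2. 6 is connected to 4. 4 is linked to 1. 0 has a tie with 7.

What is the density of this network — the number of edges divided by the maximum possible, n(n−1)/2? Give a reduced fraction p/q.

There are 11 edges and 9 nodes, so the maximum possible is C(9,2) = 36.
Density = 11/36.

11/36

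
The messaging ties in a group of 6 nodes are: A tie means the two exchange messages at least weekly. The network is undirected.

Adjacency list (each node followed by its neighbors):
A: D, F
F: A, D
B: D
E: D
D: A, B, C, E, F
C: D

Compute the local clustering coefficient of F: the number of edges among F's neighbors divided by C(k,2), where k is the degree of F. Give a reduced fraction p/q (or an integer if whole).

F's neighbors: A and D (k = 2).
Possible neighbor pairs: C(2,2) = 1. Edges among them: A–D → e = 1.
Clustering(F) = 1/1.

1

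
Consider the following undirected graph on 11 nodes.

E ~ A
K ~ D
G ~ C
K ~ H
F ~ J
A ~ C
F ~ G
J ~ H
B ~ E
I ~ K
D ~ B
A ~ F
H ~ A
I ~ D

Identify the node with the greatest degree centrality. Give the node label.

Degrees — A:4, B:2, C:2, D:3, E:2, F:3, G:2, H:3, I:2, J:2, K:3.
The maximum is 4, attained only by A.

A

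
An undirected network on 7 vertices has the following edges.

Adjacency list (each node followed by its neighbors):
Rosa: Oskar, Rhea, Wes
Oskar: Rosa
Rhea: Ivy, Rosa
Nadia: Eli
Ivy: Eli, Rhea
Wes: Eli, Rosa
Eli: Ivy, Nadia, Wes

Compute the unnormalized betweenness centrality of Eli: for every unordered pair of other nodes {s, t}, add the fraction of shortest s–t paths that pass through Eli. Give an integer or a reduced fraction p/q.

6

Pairs whose geodesics pass through Eli — Nadia–Rhea: 1; Nadia–Wes: 1; Nadia–Ivy: 1; Nadia–Rosa: 1; Nadia–Oskar: 1; Wes–Ivy: 1.
All other pairs contribute 0.
Summing the contributions gives betweenness(Eli) = 6.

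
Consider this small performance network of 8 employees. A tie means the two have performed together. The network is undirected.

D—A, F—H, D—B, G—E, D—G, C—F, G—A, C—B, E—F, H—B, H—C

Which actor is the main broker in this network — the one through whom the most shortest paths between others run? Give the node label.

Unnormalized betweenness of each node: A:0, B:17/3, C:7/6, D:16/3, E:10/3, F:11/3, G:11/3, H:7/6.
B has the largest value, 17/3, making it the main broker — the node through which the most shortest paths run.

B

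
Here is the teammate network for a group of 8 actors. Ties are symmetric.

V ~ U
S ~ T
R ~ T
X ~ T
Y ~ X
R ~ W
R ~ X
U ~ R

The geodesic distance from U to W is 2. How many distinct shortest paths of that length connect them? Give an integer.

The shortest distance is 2, and the only length-2 path is U–R–W. So there is exactly 1 shortest path.

1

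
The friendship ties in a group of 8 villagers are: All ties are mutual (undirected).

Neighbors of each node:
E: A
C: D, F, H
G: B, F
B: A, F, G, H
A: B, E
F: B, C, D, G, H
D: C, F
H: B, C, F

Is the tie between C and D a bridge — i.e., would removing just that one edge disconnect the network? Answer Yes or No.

No

Even without that edge, C still reaches D via C – F – D, so the network stays connected. Not a bridge.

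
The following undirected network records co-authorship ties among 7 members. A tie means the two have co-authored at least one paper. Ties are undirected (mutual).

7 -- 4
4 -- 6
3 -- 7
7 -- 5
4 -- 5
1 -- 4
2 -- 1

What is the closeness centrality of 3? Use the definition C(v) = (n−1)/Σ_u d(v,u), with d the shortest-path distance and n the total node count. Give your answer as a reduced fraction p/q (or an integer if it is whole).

Distances from 3: 1:3, 2:4, 4:2, 5:2, 6:3, 7:1. Sum = 15.
n = 7, so closeness = 6/15 = 2/5.

2/5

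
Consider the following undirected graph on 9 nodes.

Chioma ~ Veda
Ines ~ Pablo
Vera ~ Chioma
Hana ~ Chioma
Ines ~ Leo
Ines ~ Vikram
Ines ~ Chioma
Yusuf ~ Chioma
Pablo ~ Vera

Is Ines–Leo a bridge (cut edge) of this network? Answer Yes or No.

Yes

Without the Ines–Leo edge there is no alternate route between Ines and Leo, so the network disconnects. It is a bridge.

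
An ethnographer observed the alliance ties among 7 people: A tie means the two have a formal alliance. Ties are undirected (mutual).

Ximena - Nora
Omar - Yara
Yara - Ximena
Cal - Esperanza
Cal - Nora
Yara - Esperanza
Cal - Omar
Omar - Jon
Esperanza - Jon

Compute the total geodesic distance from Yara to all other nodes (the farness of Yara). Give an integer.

9

Distances from Yara: Cal:2, Esperanza:1, Jon:2, Nora:2, Omar:1, Ximena:1.
Sum = 2 + 1 + 2 + 2 + 1 + 1 = 9.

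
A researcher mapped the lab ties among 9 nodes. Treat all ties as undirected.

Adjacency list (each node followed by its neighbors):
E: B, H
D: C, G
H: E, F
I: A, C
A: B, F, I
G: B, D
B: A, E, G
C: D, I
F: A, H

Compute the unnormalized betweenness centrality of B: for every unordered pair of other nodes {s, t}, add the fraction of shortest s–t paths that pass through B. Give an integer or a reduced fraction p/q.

Pairs whose geodesics pass through B — G–I: 1/2; G–A: 1; G–F: 1; G–H: 1; G–E: 1; D–A: 1/2; D–F: 1/2; D–H: 1; D–E: 1; C–E: 2/2; I–E: 1; A–E: 1.
All other pairs contribute 0.
Summing the contributions gives betweenness(B) = 21/2.

21/2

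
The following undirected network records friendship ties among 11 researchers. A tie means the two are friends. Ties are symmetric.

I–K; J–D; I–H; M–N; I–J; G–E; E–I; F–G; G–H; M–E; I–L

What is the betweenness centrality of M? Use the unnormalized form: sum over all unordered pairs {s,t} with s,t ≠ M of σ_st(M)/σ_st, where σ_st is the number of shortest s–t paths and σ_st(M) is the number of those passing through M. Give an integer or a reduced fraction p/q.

9

Pairs whose geodesics pass through M — G–N: 1; H–N: 2/2; L–N: 1; D–N: 1; J–N: 1; E–N: 1; K–N: 1; F–N: 1; I–N: 1.
All other pairs contribute 0.
Summing the contributions gives betweenness(M) = 9.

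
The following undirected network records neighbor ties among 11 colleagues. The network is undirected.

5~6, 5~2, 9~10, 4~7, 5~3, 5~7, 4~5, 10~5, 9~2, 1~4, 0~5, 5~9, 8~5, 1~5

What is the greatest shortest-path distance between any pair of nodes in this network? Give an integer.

2

Eccentricity of each node (its greatest distance to any other): 0:2, 1:2, 2:2, 3:2, 4:2, 5:1, 6:2, 7:2, 8:2, 9:2, 10:2.
The maximum eccentricity is 2, realized for instance by the pair 3–9 via 3 – 5 – 9. So the diameter is 2.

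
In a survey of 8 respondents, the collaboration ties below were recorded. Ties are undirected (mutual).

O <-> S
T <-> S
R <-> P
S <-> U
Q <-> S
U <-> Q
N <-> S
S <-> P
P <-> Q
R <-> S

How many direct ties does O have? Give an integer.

1

O is directly tied to S. That is 1 neighbor, so the degree of O is 1.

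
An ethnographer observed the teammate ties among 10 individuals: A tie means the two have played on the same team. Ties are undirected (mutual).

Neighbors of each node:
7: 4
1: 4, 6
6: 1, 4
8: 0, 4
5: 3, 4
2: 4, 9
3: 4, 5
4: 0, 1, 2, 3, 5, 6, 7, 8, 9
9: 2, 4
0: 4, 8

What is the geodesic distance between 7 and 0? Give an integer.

One shortest route is 7 – 4 – 0, which uses 2 edges, and 7 and 0 are not directly tied, so nothing shorter exists. So d(7,0) = 2.

2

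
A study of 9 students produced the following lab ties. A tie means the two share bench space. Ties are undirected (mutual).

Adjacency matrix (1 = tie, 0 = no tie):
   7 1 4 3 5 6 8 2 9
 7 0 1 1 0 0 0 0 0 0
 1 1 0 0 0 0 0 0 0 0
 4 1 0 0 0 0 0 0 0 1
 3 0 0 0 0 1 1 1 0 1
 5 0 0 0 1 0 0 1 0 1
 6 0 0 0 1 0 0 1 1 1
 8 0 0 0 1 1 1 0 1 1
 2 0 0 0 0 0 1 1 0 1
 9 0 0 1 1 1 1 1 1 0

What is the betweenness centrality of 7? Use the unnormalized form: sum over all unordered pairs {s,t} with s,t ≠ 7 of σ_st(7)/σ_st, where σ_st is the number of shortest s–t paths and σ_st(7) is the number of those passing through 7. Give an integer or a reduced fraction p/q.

Pairs whose geodesics pass through 7 — 1–4: 1; 1–3: 1; 1–5: 1; 1–6: 1; 1–8: 1; 1–2: 1; 1–9: 1.
All other pairs contribute 0.
Summing the contributions gives betweenness(7) = 7.

7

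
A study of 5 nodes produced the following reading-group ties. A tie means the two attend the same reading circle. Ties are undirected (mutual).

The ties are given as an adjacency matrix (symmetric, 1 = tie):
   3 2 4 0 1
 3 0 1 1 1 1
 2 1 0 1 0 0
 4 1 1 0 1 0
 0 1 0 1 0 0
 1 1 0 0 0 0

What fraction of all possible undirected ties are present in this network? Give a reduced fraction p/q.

3/5

There are 6 edges and 5 nodes, so the maximum possible is C(5,2) = 10.
Density = 6/10 = 3/5.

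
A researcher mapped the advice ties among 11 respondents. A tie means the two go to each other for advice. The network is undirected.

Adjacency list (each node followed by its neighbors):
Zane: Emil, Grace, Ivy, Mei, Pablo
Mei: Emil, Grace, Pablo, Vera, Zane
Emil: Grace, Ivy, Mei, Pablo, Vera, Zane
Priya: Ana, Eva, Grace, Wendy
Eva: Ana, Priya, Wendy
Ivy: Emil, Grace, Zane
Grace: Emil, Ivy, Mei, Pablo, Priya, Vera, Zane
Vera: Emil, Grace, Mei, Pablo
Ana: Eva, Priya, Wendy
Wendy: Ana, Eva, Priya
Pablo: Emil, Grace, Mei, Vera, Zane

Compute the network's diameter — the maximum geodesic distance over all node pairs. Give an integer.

Eccentricity of each node (its greatest distance to any other): Ana:3, Emil:3, Eva:3, Grace:2, Ivy:3, Mei:3, Pablo:3, Priya:2, Vera:3, Wendy:3, Zane:3.
The maximum eccentricity is 3, realized for instance by the pair Wendy–Emil via Wendy – Priya – Grace – Emil. So the diameter is 3.

3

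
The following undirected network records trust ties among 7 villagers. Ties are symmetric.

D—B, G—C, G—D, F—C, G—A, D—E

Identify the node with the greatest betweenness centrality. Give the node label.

Unnormalized betweenness of each node: A:0, B:0, C:5, D:9, E:0, F:0, G:11.
G has the largest value, 11, making it the main broker — the node through which the most shortest paths run.

G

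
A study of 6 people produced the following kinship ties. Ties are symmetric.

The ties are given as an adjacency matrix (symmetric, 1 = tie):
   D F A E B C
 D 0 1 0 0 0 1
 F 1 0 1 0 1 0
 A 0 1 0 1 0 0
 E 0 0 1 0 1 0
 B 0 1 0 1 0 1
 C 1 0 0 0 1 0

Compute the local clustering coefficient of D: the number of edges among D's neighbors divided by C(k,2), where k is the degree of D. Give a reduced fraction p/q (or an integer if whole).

0

D's neighbors: C and F (k = 2).
Possible neighbor pairs: C(2,2) = 1. Edges among them: none → e = 0.
Clustering(D) = 0/1.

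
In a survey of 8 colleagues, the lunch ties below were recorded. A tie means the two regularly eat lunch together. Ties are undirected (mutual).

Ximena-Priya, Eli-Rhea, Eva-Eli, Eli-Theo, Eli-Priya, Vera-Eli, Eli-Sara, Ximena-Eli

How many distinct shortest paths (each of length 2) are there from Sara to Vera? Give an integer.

1

The shortest distance is 2, and the only length-2 path is Sara–Eli–Vera. So there is exactly 1 shortest path.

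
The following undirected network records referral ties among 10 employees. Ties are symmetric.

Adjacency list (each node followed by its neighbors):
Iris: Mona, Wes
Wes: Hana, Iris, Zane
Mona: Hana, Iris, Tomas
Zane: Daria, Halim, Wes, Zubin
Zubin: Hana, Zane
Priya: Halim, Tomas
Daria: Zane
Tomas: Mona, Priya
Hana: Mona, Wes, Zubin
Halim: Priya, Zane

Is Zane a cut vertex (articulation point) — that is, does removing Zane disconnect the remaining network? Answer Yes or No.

Yes

Removing Zane leaves {Halim, Hana, Iris, Mona, Priya, Tomas, Wes, and Zubin} with no path to {Daria}, so the network splits into 2 components. Zane is a cut vertex.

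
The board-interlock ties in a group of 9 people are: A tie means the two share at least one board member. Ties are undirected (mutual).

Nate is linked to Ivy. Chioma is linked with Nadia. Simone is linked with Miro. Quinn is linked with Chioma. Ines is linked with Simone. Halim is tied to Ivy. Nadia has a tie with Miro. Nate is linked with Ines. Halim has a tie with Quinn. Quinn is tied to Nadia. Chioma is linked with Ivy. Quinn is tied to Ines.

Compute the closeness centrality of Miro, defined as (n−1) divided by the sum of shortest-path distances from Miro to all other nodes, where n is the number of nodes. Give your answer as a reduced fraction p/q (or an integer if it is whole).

8/17

Distances from Miro: Chioma:2, Halim:3, Ines:2, Ivy:3, Nadia:1, Nate:3, Quinn:2, Simone:1. Sum = 17.
n = 9, so closeness = 8/17.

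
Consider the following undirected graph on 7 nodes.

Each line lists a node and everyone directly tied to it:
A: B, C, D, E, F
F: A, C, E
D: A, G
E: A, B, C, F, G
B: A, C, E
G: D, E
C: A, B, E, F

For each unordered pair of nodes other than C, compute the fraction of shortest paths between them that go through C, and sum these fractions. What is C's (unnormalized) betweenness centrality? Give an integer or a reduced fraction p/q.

Pairs whose geodesics pass through C — F–B: 1/3.
All other pairs contribute 0.
Summing the contributions gives betweenness(C) = 1/3.

1/3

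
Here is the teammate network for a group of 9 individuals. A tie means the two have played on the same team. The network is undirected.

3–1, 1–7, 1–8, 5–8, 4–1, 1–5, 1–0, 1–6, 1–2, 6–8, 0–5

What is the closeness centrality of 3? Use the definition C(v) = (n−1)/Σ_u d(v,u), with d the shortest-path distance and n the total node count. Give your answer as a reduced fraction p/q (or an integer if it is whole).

Distances from 3: 0:2, 1:1, 2:2, 4:2, 5:2, 6:2, 7:2, 8:2. Sum = 15.
n = 9, so closeness = 8/15.

8/15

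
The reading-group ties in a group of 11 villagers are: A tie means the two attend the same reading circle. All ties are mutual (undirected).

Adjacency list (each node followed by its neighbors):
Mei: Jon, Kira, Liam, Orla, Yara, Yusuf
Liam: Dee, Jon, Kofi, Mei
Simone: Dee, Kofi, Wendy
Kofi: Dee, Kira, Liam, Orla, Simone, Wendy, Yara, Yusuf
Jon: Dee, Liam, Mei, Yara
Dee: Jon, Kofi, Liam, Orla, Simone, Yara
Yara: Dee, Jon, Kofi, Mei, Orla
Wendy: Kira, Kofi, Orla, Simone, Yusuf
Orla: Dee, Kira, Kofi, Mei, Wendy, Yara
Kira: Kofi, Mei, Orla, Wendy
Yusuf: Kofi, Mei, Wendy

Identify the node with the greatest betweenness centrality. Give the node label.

Unnormalized betweenness of each node: Dee:17/4, Jon:7/12, Kira:73/90, Kofi:19/2, Liam:191/180, Mei:23/4, Orla:91/30, Simone:4/9, Wendy:9/4, Yara:271/180, Yusuf:73/90.
Kofi has the largest value, 19/2, making it the main broker — the node through which the most shortest paths run.

Kofi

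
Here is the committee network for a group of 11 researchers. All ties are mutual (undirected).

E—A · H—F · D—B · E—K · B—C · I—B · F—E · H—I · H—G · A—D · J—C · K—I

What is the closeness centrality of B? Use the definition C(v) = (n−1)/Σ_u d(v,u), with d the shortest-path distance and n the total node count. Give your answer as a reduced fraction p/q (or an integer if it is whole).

Distances from B: A:2, C:1, D:1, E:3, F:3, G:3, H:2, I:1, J:2, K:2. Sum = 20.
n = 11, so closeness = 10/20 = 1/2.

1/2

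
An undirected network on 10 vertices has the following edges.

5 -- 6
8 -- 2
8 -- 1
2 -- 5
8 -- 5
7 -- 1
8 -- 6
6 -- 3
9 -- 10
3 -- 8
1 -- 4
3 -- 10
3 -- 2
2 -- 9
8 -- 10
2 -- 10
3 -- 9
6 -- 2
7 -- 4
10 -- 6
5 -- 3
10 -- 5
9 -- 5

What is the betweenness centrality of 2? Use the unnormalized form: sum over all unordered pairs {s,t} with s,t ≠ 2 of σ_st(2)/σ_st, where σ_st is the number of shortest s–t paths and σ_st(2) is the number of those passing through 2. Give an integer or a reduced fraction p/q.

Pairs whose geodesics pass through 2 — 8–9: 1/4; 9–6: 1/4; 9–7: 1/4; 9–1: 1/4; 9–4: 1/4.
All other pairs contribute 0.
Summing the contributions gives betweenness(2) = 5/4.

5/4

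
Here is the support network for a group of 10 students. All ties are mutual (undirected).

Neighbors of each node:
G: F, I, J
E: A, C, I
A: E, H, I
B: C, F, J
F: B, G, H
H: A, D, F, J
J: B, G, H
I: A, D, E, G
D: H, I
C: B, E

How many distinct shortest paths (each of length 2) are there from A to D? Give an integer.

The shortest distance is 2. The length-2 paths are: A–I–D; A–H–D.
That gives 2 distinct shortest paths.

2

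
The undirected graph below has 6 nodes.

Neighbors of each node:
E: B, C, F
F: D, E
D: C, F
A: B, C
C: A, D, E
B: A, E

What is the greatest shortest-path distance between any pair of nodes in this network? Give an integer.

Eccentricity of each node (its greatest distance to any other): A:3, B:3, C:2, D:3, E:2, F:3.
The maximum eccentricity is 3, realized for instance by the pair D–B via D – F – E – B. So the diameter is 3.

3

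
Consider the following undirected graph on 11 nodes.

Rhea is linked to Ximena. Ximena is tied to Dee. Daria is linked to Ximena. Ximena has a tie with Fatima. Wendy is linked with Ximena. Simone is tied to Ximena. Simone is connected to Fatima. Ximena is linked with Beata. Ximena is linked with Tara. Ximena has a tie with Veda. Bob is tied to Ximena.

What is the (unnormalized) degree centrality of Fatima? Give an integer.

Fatima is directly tied to Simone and Ximena. That is 2 neighbors, so the degree of Fatima is 2.

2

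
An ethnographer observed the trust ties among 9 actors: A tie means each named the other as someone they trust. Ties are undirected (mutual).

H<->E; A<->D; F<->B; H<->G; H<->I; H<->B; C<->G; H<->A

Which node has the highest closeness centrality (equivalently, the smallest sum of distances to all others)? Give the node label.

H

Farness (sum of distances to all others) for each node — A:16, B:16, C:23, D:23, E:18, F:23, G:16, H:11, I:18.
The smallest farness is 11, for H, so H has the highest closeness.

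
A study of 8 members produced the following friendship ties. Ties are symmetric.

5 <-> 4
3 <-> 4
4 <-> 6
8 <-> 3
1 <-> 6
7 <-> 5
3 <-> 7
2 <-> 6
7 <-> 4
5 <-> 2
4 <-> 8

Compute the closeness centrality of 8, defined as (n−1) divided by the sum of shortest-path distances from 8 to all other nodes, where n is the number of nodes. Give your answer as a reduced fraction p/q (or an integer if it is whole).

Distances from 8: 1:3, 2:3, 3:1, 4:1, 5:2, 6:2, 7:2. Sum = 14.
n = 8, so closeness = 7/14 = 1/2.

1/2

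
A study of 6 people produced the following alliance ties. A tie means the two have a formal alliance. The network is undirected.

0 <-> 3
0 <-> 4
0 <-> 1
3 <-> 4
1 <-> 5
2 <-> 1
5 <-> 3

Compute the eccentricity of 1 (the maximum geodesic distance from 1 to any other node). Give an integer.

2

Distances from 1: 0:1, 2:1, 3:2, 4:2, 5:1.
The largest is 2 (to 3 and 4), so the eccentricity of 1 is 2.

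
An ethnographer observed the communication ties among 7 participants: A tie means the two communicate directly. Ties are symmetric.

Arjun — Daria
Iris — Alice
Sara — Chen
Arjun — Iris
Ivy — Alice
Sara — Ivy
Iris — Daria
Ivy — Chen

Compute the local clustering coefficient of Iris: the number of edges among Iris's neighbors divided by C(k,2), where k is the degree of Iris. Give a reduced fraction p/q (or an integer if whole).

1/3

Iris's neighbors: Alice, Arjun, and Daria (k = 3).
Possible neighbor pairs: C(3,2) = 3. Edges among them: Arjun–Daria → e = 1.
Clustering(Iris) = 1/3.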